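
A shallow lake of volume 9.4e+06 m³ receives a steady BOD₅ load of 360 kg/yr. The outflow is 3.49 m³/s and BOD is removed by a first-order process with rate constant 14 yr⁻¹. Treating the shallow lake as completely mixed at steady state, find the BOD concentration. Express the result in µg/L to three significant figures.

Outflow Q = 3.49 m³/s × 3.156e+07 s/yr = 1.101e+08 m³/yr.
Steady-state CSTR mass balance: W = Q·C + k·V·C, so C = W/(Q + kV).
Q + kV = 1.101e+08 + 14·9.4e+06 = 2.417e+08 m³/yr.
C = 360/2.417e+08 = 1.489e-06 kg/m³ = 0.001489 mg/L = 1.489 µg/L.

1.49 µg/L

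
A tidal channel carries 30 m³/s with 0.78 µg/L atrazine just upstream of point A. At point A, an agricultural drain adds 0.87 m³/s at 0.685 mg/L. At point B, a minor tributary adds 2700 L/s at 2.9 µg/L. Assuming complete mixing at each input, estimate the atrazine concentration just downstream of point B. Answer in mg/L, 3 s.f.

0.0187 mg/L

0.78 µg/L = 0.00078 mg/L.
After input A: C = (30·0.00078 + 0.87·0.685) / 30.87 = 0.02006 mg/L.
2700 L/s = 2.7 m³/s.
2.9 µg/L = 0.0029 mg/L.
After input B: C = (30.87·0.02006 + 2.7·0.0029) / 33.57 = 0.01868 mg/L.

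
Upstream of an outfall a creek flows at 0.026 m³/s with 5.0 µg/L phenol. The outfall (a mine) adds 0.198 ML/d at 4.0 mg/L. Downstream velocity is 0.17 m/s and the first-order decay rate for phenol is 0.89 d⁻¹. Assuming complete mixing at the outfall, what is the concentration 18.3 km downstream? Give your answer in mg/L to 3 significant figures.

0.198 ML/d = 0.002292 m³/s.
5.0 µg/L = 0.005 mg/L.
After complete mixing, C₀ = (0.002292·4 + 0.026·0.005) / 0.02829 = 0.3286 mg/L.
Travel time t = 1.83e+04 m / 0.17 m/s = 1.076e+05 s = 1.246 d.
C = 0.3286·exp(−0.89·1.246) = 0.3286·0.3299 = 0.1084 mg/L.

0.108 mg/L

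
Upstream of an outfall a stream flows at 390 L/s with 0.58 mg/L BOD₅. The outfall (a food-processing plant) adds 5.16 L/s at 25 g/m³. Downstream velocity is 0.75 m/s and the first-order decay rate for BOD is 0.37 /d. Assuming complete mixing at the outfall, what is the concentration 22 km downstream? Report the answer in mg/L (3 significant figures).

0.793 mg/L

5.16 L/s = 0.00516 m³/s.
390 L/s = 0.39 m³/s.
After complete mixing, C₀ = (0.00516·25 + 0.39·0.58) / 0.3952 = 0.8989 mg/L.
Travel time t = 2.2e+04 m / 0.75 m/s = 2.933e+04 s = 0.3395 d.
C = 0.8989·exp(−0.37·0.3395) = 0.8989·0.882 = 0.7928 mg/L.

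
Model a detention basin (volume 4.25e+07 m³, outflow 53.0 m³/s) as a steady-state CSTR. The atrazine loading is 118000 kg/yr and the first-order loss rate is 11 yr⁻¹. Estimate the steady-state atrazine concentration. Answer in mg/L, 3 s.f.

Outflow Q = 53.0 m³/s × 3.156e+07 s/yr = 1.673e+09 m³/yr.
Steady-state CSTR mass balance: W = Q·C + k·V·C, so C = W/(Q + kV).
Q + kV = 1.673e+09 + 11·4.25e+07 = 2.14e+09 m³/yr.
C = 118000/2.14e+09 = 5.514e-05 kg/m³ = 0.05514 mg/L.

0.0551 mg/L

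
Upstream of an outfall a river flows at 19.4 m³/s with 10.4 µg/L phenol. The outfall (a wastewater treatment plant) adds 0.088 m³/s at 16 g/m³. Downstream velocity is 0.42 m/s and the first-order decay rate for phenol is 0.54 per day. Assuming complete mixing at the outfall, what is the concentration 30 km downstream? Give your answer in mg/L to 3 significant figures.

0.0529 mg/L

10.4 µg/L = 0.0104 mg/L.
After complete mixing, C₀ = (0.088·16 + 19.4·0.0104) / 19.49 = 0.0826 mg/L.
Travel time t = 3e+04 m / 0.42 m/s = 7.143e+04 s = 0.8267 d.
C = 0.0826·exp(−0.54·0.8267) = 0.0826·0.6399 = 0.05286 mg/L.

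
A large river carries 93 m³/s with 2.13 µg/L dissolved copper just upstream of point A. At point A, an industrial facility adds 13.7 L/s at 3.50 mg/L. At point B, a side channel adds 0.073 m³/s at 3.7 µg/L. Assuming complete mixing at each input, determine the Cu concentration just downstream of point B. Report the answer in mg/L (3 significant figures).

0.00265 mg/L

2.13 µg/L = 0.00213 mg/L.
13.7 L/s = 0.0137 m³/s.
After input A: C = (93·0.00213 + 0.0137·3.5) / 93.01 = 0.002645 mg/L.
3.7 µg/L = 0.0037 mg/L.
After input B: C = (93.01·0.002645 + 0.073·0.0037) / 93.09 = 0.002646 mg/L.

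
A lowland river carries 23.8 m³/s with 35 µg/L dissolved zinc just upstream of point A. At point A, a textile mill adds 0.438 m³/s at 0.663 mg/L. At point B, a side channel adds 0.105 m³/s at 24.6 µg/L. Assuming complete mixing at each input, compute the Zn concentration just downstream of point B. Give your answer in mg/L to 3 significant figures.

35 µg/L = 0.035 mg/L.
After input A: C = (23.8·0.035 + 0.438·0.663) / 24.24 = 0.04635 mg/L.
24.6 µg/L = 0.0246 mg/L.
After input B: C = (24.24·0.04635 + 0.105·0.0246) / 24.34 = 0.04625 mg/L.

0.0463 mg/L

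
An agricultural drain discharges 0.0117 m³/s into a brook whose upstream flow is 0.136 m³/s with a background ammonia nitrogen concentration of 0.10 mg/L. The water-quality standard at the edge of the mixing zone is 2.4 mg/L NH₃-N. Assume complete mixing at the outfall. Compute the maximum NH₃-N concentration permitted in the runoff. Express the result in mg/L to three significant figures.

Mass balance: 2.4·0.1477 = 0.0117·Cₑ + 0.136·0.1.
Cₑ = (0.3545 − 0.0136) / 0.0117 = 29.14 mg/L.

29.1 mg/L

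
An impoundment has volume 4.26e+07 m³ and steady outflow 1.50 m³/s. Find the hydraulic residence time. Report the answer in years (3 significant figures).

Q = 1.50 m³/s × 3.156e+07 s/yr = 4.734e+07 m³/yr.
Hydraulic residence time τ = V/Q = 4.26e+07/4.734e+07 = 0.8999 yr.

0.900 yr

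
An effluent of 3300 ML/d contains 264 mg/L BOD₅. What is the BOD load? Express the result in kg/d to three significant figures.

3300 ML/d = 38.19 m³/s.
Mass flux = Q·C = 38.19 m³/s × 264 g/m³ = 1.008e+04 g/s.
= 1.008e+04 g/s × 86.4 = 8.712e+05 kg/d.

871000 kg/d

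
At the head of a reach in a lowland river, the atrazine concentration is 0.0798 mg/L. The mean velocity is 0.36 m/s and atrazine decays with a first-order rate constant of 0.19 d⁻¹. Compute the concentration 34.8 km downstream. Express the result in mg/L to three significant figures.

Travel time t = 34.8 km / 0.36 m/s = 3.48e+04/0.36 = 9.667e+04 s = 1.119 d.
First-order decay: C = 0.0798·exp(−0.19·1.119) = 0.0798·0.8085 = 0.06452 mg/L.

0.0645 mg/L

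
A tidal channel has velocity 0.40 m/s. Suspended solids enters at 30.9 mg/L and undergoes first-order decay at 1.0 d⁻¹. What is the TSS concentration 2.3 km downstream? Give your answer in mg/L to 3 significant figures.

Travel time t = 2.3 km / 0.40 m/s = 2300/0.40 = 5750 s = 0.06655 d.
First-order decay: C = 30.9·exp(−1.0·0.06655) = 30.9·0.9356 = 28.91 mg/L.

28.9 mg/L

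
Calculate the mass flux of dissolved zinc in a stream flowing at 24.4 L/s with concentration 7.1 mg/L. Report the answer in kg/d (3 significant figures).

15.0 kg/d

24.4 L/s = 0.0244 m³/s.
Mass flux = Q·C = 0.0244 m³/s × 7.1 g/m³ = 0.1732 g/s.
= 0.1732 g/s × 86.4 = 14.97 kg/d.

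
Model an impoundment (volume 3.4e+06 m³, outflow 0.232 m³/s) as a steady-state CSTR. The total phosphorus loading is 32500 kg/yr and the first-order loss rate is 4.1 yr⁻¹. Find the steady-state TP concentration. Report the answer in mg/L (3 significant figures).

Outflow Q = 0.232 m³/s × 3.156e+07 s/yr = 7.321e+06 m³/yr.
Steady-state CSTR mass balance: W = Q·C + k·V·C, so C = W/(Q + kV).
Q + kV = 7.321e+06 + 4.1·3.4e+06 = 2.126e+07 m³/yr.
C = 32500/2.126e+07 = 0.001529 kg/m³ = 1.529 mg/L.

1.53 mg/L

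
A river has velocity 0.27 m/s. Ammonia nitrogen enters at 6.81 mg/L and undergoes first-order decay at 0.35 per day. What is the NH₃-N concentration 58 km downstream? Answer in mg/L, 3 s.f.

2.85 mg/L

Travel time t = 58 km / 0.27 m/s = 5.8e+04/0.27 = 2.148e+05 s = 2.486 d.
First-order decay: C = 6.81·exp(−0.35·2.486) = 6.81·0.4189 = 2.852 mg/L.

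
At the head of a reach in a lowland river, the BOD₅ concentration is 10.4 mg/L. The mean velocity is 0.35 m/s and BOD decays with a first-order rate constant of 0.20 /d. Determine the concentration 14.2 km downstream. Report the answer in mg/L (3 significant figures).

Travel time t = 14.2 km / 0.35 m/s = 1.42e+04/0.35 = 4.057e+04 s = 0.4696 d.
First-order decay: C = 10.4·exp(−0.20·0.4696) = 10.4·0.9104 = 9.468 mg/L.

9.47 mg/L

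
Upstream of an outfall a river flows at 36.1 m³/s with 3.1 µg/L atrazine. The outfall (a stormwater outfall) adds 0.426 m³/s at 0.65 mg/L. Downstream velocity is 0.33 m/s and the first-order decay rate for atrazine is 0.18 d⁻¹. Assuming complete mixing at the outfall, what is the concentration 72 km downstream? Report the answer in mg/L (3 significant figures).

3.1 µg/L = 0.0031 mg/L.
After complete mixing, C₀ = (0.426·0.65 + 36.1·0.0031) / 36.53 = 0.01064 mg/L.
Travel time t = 7.2e+04 m / 0.33 m/s = 2.182e+05 s = 2.525 d.
C = 0.01064·exp(−0.18·2.525) = 0.01064·0.6347 = 0.006757 mg/L.

0.00676 mg/L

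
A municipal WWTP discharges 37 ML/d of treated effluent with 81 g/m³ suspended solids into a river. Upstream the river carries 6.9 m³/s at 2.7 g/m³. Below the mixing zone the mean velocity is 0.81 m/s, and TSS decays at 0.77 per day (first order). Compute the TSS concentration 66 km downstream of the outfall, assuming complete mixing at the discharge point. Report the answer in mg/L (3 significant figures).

3.52 mg/L

37 ML/d = 0.4282 m³/s.
After complete mixing, C₀ = (0.4282·81 + 6.9·2.7) / 7.328 = 7.276 mg/L.
Travel time t = 6.6e+04 m / 0.81 m/s = 8.148e+04 s = 0.9431 d.
C = 7.276·exp(−0.77·0.9431) = 7.276·0.4838 = 3.52 mg/L.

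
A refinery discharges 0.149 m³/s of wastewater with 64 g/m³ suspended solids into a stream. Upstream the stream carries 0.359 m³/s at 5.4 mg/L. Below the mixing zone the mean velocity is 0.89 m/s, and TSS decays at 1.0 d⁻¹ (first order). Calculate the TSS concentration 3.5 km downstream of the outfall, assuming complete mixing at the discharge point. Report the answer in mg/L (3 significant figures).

21.6 mg/L

After complete mixing, C₀ = (0.149·64 + 0.359·5.4) / 0.508 = 22.59 mg/L.
Travel time t = 3500 m / 0.89 m/s = 3933 s = 0.04552 d.
C = 22.59·exp(−1.0·0.04552) = 22.59·0.9555 = 21.58 mg/L.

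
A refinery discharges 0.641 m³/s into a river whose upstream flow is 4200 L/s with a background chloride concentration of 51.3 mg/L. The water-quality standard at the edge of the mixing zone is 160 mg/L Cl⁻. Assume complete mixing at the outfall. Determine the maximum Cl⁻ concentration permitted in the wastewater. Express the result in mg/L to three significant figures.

872 mg/L

4200 L/s = 4.2 m³/s.
Mass balance: 160·4.841 = 0.641·Cₑ + 4.2·51.3.
Cₑ = (774.6 − 215.5) / 0.641 = 872.2 mg/L.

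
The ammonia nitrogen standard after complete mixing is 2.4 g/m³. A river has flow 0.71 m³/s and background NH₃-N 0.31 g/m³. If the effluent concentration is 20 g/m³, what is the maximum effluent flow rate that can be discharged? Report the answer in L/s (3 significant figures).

84.3 L/s

Mass balance at complete mixing: C_std·(Q_w + Q_r) = Q_w·C_e + Q_r·C_b.
Rearranging, Q_w = Q_r·(C_std − C_b)/(C_e − C_std) = 0.71·(2.4 − 0.31) / (20 − 2.4) = 0.08431 m³/s.
= 84.31 L/s.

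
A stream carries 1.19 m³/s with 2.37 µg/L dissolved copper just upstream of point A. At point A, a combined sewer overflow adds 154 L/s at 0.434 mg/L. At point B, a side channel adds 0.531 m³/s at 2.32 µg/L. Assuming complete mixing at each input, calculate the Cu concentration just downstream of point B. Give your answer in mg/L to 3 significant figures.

2.37 µg/L = 0.00237 mg/L.
154 L/s = 0.154 m³/s.
After input A: C = (1.19·0.00237 + 0.154·0.434) / 1.344 = 0.05183 mg/L.
2.32 µg/L = 0.00232 mg/L.
After input B: C = (1.344·0.05183 + 0.531·0.00232) / 1.875 = 0.03781 mg/L.

0.0378 mg/L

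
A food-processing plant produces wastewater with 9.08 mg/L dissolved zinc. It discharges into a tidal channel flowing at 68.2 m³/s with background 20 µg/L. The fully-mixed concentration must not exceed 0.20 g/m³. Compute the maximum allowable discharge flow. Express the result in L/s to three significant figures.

20 µg/L = 0.02 mg/L.
Mass balance at complete mixing: C_std·(Q_w + Q_r) = Q_w·C_e + Q_r·C_b.
Rearranging, Q_w = Q_r·(C_std − C_b)/(C_e − C_std) = 68.2·(0.2 − 0.02) / (9.08 − 0.2) = 1.382 m³/s.
= 1382 L/s.

1380 L/s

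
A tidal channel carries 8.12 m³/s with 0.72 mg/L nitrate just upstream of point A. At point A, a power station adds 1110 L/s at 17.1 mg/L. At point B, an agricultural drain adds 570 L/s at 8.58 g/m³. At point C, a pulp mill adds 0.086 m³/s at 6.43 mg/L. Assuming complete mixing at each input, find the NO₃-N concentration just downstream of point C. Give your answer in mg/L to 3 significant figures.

1110 L/s = 1.11 m³/s.
After input A: C = (8.12·0.72 + 1.11·17.1) / 9.23 = 2.69 mg/L.
570 L/s = 0.57 m³/s.
After input B: C = (9.23·2.69 + 0.57·8.58) / 9.8 = 3.032 mg/L.
After input C: C = (9.8·3.032 + 0.086·6.43) / 9.886 = 3.062 mg/L.

3.06 mg/L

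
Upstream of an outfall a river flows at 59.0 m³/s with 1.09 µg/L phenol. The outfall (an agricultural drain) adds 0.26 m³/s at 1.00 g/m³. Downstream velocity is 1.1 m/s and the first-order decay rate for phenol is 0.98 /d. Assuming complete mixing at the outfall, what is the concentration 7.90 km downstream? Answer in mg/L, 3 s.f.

1.09 µg/L = 0.00109 mg/L.
After complete mixing, C₀ = (0.26·1 + 59·0.00109) / 59.26 = 0.005473 mg/L.
Travel time t = 7900 m / 1.1 m/s = 7182 s = 0.08312 d.
C = 0.005473·exp(−0.98·0.08312) = 0.005473·0.9218 = 0.005045 mg/L.

0.00504 mg/L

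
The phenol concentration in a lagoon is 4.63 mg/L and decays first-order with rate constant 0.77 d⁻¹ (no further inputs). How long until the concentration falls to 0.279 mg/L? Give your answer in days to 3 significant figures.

t = ln(C₀/C)/k = ln(4.63/0.279)/0.77 = 2.809/0.77 = 3.648 d.

3.65 d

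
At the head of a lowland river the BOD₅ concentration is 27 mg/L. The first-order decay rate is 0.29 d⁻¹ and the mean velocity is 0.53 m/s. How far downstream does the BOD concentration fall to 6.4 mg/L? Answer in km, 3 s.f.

From C = C₀·e^(−kt), t = ln(C₀/C)/k = ln(27/6.4)/0.29 = 1.44/0.29 = 4.964 d.
Distance = v·t = 0.53 m/s × 4.289e+05 s = 2.273e+05 m = 227.3 km.

227 km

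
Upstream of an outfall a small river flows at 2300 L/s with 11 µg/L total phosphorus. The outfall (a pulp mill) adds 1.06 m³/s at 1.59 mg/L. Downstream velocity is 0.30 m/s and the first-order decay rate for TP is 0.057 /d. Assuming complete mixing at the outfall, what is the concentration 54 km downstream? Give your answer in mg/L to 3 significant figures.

0.452 mg/L

2300 L/s = 2.3 m³/s.
11 µg/L = 0.011 mg/L.
After complete mixing, C₀ = (1.06·1.59 + 2.3·0.011) / 3.36 = 0.5091 mg/L.
Travel time t = 5.4e+04 m / 0.30 m/s = 1.8e+05 s = 2.083 d.
C = 0.5091·exp(−0.057·2.083) = 0.5091·0.888 = 0.4521 mg/L.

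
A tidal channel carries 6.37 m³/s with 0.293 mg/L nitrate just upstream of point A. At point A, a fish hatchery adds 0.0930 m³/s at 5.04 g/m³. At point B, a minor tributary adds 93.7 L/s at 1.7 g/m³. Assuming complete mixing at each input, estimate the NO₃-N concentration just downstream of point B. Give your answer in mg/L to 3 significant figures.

After input A: C = (6.37·0.293 + 0.093·5.04) / 6.463 = 0.3613 mg/L.
93.7 L/s = 0.0937 m³/s.
After input B: C = (6.463·0.3613 + 0.0937·1.7) / 6.557 = 0.3804 mg/L.

0.380 mg/L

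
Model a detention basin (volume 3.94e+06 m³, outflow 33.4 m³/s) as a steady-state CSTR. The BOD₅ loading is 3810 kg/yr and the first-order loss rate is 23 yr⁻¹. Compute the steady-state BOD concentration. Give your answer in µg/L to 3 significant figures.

Outflow Q = 33.4 m³/s × 3.156e+07 s/yr = 1.054e+09 m³/yr.
Steady-state CSTR mass balance: W = Q·C + k·V·C, so C = W/(Q + kV).
Q + kV = 1.054e+09 + 23·3.94e+06 = 1.145e+09 m³/yr.
C = 3810/1.145e+09 = 3.329e-06 kg/m³ = 0.003329 mg/L = 3.329 µg/L.

3.33 µg/L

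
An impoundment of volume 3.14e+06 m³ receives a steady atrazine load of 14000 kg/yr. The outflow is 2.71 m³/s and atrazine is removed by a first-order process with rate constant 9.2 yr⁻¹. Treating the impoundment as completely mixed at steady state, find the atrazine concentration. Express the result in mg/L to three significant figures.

Outflow Q = 2.71 m³/s × 3.156e+07 s/yr = 8.552e+07 m³/yr.
Steady-state CSTR mass balance: W = Q·C + k·V·C, so C = W/(Q + kV).
Q + kV = 8.552e+07 + 9.2·3.14e+06 = 1.144e+08 m³/yr.
C = 14000/1.144e+08 = 0.0001224 kg/m³ = 0.1224 mg/L.

0.122 mg/L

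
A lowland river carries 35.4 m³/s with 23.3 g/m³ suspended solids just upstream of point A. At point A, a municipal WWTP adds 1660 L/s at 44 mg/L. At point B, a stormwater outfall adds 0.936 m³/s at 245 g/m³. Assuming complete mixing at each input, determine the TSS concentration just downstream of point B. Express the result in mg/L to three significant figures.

29.7 mg/L

1660 L/s = 1.66 m³/s.
After input A: C = (35.4·23.3 + 1.66·44) / 37.06 = 24.23 mg/L.
After input B: C = (37.06·24.23 + 0.936·245) / 38 = 29.67 mg/L.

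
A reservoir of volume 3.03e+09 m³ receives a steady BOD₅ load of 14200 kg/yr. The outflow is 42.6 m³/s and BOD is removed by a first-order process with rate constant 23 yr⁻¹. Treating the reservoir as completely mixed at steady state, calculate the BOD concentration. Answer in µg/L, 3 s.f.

Outflow Q = 42.6 m³/s × 3.156e+07 s/yr = 1.344e+09 m³/yr.
Steady-state CSTR mass balance: W = Q·C + k·V·C, so C = W/(Q + kV).
Q + kV = 1.344e+09 + 23·3.03e+09 = 7.103e+10 m³/yr.
C = 14200/7.103e+10 = 1.999e-07 kg/m³ = 0.0001999 mg/L = 0.1999 µg/L.

0.200 µg/L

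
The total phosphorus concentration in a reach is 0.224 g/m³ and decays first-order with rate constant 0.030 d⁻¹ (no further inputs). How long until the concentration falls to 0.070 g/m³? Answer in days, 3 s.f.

38.8 d

t = ln(C₀/C)/k = ln(0.224/0.070)/0.030 = 1.163/0.030 = 38.77 d.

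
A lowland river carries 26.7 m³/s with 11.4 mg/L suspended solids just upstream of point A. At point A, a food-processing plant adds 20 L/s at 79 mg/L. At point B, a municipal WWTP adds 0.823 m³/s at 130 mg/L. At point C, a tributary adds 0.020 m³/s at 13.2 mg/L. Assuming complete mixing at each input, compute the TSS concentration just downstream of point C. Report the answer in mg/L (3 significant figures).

20 L/s = 0.02 m³/s.
After input A: C = (26.7·11.4 + 0.02·79) / 26.72 = 11.45 mg/L.
After input B: C = (26.72·11.45 + 0.823·130) / 27.54 = 14.99 mg/L.
After input C: C = (27.54·14.99 + 0.02·13.2) / 27.56 = 14.99 mg/L.

15.0 mg/L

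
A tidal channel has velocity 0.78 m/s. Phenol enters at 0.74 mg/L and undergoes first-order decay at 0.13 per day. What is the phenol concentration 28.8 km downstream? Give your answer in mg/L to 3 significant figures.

0.700 mg/L

Travel time t = 28.8 km / 0.78 m/s = 2.88e+04/0.78 = 3.692e+04 s = 0.4274 d.
First-order decay: C = 0.74·exp(−0.13·0.4274) = 0.74·0.946 = 0.7 mg/L.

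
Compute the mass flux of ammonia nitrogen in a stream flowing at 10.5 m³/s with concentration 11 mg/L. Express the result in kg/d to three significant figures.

9980 kg/d

Mass flux = Q·C = 10.5 m³/s × 11 g/m³ = 115.5 g/s.
= 115.5 g/s × 86.4 = 9979 kg/d.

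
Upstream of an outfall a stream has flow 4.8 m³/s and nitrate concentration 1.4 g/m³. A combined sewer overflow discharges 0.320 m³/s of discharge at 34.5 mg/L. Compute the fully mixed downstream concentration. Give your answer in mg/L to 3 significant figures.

3.47 mg/L

Flow-weighted mixing gives C = (0.32·34.5 + 4.8·1.4) / (0.32 + 4.8) = 17.76/5.12 = 3.469 mg/L.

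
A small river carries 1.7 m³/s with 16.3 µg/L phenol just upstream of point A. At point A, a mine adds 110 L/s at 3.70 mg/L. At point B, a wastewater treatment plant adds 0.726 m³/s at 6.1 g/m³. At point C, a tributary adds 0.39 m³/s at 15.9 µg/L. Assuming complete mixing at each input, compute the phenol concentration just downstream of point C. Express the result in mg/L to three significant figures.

1.66 mg/L

16.3 µg/L = 0.0163 mg/L.
110 L/s = 0.11 m³/s.
After input A: C = (1.7·0.0163 + 0.11·3.7) / 1.81 = 0.2402 mg/L.
After input B: C = (1.81·0.2402 + 0.726·6.1) / 2.536 = 1.918 mg/L.
15.9 µg/L = 0.0159 mg/L.
After input C: C = (2.536·1.918 + 0.39·0.0159) / 2.926 = 1.664 mg/L.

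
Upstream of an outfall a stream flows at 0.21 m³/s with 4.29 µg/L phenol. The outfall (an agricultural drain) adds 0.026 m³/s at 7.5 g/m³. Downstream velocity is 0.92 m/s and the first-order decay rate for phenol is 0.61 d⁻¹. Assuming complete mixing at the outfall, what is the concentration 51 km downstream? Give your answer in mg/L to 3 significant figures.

0.561 mg/L

4.29 µg/L = 0.00429 mg/L.
After complete mixing, C₀ = (0.026·7.5 + 0.21·0.00429) / 0.236 = 0.8301 mg/L.
Travel time t = 5.1e+04 m / 0.92 m/s = 5.543e+04 s = 0.6416 d.
C = 0.8301·exp(−0.61·0.6416) = 0.8301·0.6761 = 0.5612 mg/L.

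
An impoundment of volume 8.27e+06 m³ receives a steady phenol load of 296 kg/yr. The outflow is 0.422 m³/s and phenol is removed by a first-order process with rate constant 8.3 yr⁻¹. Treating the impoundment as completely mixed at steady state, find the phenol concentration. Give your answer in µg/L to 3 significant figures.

Outflow Q = 0.422 m³/s × 3.156e+07 s/yr = 1.332e+07 m³/yr.
Steady-state CSTR mass balance: W = Q·C + k·V·C, so C = W/(Q + kV).
Q + kV = 1.332e+07 + 8.3·8.27e+06 = 8.196e+07 m³/yr.
C = 296/8.196e+07 = 3.612e-06 kg/m³ = 0.003612 mg/L = 3.612 µg/L.

3.61 µg/L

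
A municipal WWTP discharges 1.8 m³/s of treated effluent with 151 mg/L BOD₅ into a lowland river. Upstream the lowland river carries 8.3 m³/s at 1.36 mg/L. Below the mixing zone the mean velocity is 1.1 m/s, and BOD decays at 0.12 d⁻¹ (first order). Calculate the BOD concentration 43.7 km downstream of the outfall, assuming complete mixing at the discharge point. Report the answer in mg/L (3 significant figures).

After complete mixing, C₀ = (1.8·151 + 8.3·1.36) / 10.1 = 28.03 mg/L.
Travel time t = 4.37e+04 m / 1.1 m/s = 3.973e+04 s = 0.4598 d.
C = 28.03·exp(−0.12·0.4598) = 28.03·0.9463 = 26.52 mg/L.

26.5 mg/L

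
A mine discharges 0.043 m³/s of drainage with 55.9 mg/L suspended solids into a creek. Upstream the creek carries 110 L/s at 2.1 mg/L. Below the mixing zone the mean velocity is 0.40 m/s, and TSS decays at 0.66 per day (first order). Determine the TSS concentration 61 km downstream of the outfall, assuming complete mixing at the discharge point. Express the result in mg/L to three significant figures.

5.37 mg/L

110 L/s = 0.11 m³/s.
After complete mixing, C₀ = (0.043·55.9 + 0.11·2.1) / 0.153 = 17.22 mg/L.
Travel time t = 6.1e+04 m / 0.40 m/s = 1.525e+05 s = 1.765 d.
C = 17.22·exp(−0.66·1.765) = 17.22·0.3119 = 5.372 mg/L.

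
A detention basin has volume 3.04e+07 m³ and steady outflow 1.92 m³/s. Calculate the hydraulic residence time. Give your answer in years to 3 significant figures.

0.502 yr

Q = 1.92 m³/s × 3.156e+07 s/yr = 6.059e+07 m³/yr.
Hydraulic residence time τ = V/Q = 3.04e+07/6.059e+07 = 0.5017 yr.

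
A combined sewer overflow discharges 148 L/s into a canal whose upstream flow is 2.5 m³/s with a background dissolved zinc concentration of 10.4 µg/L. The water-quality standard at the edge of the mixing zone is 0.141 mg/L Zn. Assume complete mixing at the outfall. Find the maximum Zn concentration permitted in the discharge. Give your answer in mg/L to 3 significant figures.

2.35 mg/L

148 L/s = 0.148 m³/s.
10.4 µg/L = 0.0104 mg/L.
Mass balance: 0.141·2.648 = 0.148·Cₑ + 2.5·0.0104.
Cₑ = (0.3734 − 0.026) / 0.148 = 2.347 mg/L.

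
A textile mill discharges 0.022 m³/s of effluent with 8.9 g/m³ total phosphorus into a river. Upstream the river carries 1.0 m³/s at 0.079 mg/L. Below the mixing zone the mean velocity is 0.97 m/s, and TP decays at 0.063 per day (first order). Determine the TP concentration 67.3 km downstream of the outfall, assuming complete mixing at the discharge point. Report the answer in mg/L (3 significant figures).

After complete mixing, C₀ = (0.022·8.9 + 1·0.079) / 1.022 = 0.2689 mg/L.
Travel time t = 6.73e+04 m / 0.97 m/s = 6.938e+04 s = 0.803 d.
C = 0.2689·exp(−0.063·0.803) = 0.2689·0.9507 = 0.2556 mg/L.

0.256 mg/L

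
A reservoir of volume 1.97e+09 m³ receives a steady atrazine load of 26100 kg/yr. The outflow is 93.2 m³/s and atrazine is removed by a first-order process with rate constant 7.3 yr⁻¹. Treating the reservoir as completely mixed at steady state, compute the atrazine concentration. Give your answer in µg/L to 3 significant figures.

Outflow Q = 93.2 m³/s × 3.156e+07 s/yr = 2.941e+09 m³/yr.
Steady-state CSTR mass balance: W = Q·C + k·V·C, so C = W/(Q + kV).
Q + kV = 2.941e+09 + 7.3·1.97e+09 = 1.732e+10 m³/yr.
C = 26100/1.732e+10 = 1.507e-06 kg/m³ = 0.001507 mg/L = 1.507 µg/L.

1.51 µg/L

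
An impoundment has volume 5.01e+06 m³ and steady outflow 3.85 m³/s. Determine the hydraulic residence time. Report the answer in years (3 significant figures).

0.0412 yr

Q = 3.85 m³/s × 3.156e+07 s/yr = 1.215e+08 m³/yr.
Hydraulic residence time τ = V/Q = 5.01e+06/1.215e+08 = 0.04124 yr.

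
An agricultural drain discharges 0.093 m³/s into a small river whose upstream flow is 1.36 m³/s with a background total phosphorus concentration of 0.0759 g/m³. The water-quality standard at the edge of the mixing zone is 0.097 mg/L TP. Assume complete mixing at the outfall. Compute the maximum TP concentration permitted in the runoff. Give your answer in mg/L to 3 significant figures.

0.406 mg/L

Mass balance: 0.097·1.453 = 0.093·Cₑ + 1.36·0.0759.
Cₑ = (0.1409 − 0.1032) / 0.093 = 0.4056 mg/L.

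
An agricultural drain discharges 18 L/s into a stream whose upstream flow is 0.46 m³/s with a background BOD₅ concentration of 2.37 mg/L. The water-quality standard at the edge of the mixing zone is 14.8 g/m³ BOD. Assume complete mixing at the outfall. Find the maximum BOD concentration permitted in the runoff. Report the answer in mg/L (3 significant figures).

332 mg/L

18 L/s = 0.018 m³/s.
Mass balance: 14.8·0.478 = 0.018·Cₑ + 0.46·2.37.
Cₑ = (7.074 − 1.09) / 0.018 = 332.5 mg/L.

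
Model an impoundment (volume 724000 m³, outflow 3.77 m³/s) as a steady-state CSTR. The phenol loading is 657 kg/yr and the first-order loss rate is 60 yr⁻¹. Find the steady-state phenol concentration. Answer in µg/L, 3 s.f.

Outflow Q = 3.77 m³/s × 3.156e+07 s/yr = 1.19e+08 m³/yr.
Steady-state CSTR mass balance: W = Q·C + k·V·C, so C = W/(Q + kV).
Q + kV = 1.19e+08 + 60·724000 = 1.624e+08 m³/yr.
C = 657/1.624e+08 = 4.045e-06 kg/m³ = 0.004045 mg/L = 4.045 µg/L.

4.05 µg/L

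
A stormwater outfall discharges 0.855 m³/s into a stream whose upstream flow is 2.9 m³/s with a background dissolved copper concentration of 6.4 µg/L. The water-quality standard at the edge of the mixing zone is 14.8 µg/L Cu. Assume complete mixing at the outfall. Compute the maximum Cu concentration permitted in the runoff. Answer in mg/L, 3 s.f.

6.4 µg/L = 0.0064 mg/L.
14.8 µg/L = 0.0148 mg/L.
Mass balance: 0.0148·3.755 = 0.855·Cₑ + 2.9·0.0064.
Cₑ = (0.05557 − 0.01856) / 0.855 = 0.04329 mg/L.

0.0433 mg/L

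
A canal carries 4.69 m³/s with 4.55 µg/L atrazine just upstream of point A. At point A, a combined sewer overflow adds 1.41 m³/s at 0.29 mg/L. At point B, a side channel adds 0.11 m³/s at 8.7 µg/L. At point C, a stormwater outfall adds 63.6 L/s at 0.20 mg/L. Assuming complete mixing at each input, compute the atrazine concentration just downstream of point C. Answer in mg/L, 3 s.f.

0.0708 mg/L

4.55 µg/L = 0.00455 mg/L.
After input A: C = (4.69·0.00455 + 1.41·0.29) / 6.1 = 0.07053 mg/L.
8.7 µg/L = 0.0087 mg/L.
After input B: C = (6.1·0.07053 + 0.11·0.0087) / 6.21 = 0.06944 mg/L.
63.6 L/s = 0.0636 m³/s.
After input C: C = (6.21·0.06944 + 0.0636·0.2) / 6.274 = 0.07076 mg/L.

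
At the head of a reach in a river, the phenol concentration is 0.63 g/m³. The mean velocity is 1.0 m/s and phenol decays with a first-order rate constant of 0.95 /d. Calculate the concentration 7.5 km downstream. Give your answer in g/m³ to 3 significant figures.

0.580 g/m³

Travel time t = 7.5 km / 1.0 m/s = 7500/1.0 = 7500 s = 0.08681 d.
First-order decay: C = 0.63·exp(−0.95·0.08681) = 0.63·0.9208 = 0.5801 g/m³.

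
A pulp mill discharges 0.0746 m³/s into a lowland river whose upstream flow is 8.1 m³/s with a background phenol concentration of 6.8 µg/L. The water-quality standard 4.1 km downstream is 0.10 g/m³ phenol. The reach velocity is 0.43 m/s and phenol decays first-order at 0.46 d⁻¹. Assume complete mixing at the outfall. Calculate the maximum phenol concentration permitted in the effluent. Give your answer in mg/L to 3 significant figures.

10.8 mg/L

6.8 µg/L = 0.0068 mg/L.
Travel time to the compliance point: t = 4100/0.43 = 9535 s = 0.1104 d; decay factor exp(−0.46·0.1104) = 0.9505.
So the concentration just after mixing may be at most 0.1/0.9505 = 0.1052 mg/L.
Mass balance: 0.1052·8.175 = 0.0746·Cₑ + 8.1·0.0068.
Cₑ = (0.86 − 0.05508) / 0.0746 = 10.79 mg/L.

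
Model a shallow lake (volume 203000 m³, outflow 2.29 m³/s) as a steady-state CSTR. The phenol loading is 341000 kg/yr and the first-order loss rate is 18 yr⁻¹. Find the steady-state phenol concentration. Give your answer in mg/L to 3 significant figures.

4.49 mg/L

Outflow Q = 2.29 m³/s × 3.156e+07 s/yr = 7.227e+07 m³/yr.
Steady-state CSTR mass balance: W = Q·C + k·V·C, so C = W/(Q + kV).
Q + kV = 7.227e+07 + 18·203000 = 7.592e+07 m³/yr.
C = 341000/7.592e+07 = 0.004492 kg/m³ = 4.492 mg/L.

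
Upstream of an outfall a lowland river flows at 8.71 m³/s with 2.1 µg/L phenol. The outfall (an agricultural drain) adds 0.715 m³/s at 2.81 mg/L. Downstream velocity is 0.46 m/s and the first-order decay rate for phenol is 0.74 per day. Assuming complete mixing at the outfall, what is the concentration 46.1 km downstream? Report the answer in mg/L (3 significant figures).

0.0912 mg/L

2.1 µg/L = 0.0021 mg/L.
After complete mixing, C₀ = (0.715·2.81 + 8.71·0.0021) / 9.425 = 0.2151 mg/L.
Travel time t = 4.61e+04 m / 0.46 m/s = 1.002e+05 s = 1.16 d.
C = 0.2151·exp(−0.74·1.16) = 0.2151·0.4239 = 0.09118 mg/L.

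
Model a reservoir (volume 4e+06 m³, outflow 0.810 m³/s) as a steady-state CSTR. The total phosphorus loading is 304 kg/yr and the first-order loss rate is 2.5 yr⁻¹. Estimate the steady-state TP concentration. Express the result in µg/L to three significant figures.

8.55 µg/L

Outflow Q = 0.810 m³/s × 3.156e+07 s/yr = 2.556e+07 m³/yr.
Steady-state CSTR mass balance: W = Q·C + k·V·C, so C = W/(Q + kV).
Q + kV = 2.556e+07 + 2.5·4e+06 = 3.556e+07 m³/yr.
C = 304/3.556e+07 = 8.549e-06 kg/m³ = 0.008549 mg/L = 8.549 µg/L.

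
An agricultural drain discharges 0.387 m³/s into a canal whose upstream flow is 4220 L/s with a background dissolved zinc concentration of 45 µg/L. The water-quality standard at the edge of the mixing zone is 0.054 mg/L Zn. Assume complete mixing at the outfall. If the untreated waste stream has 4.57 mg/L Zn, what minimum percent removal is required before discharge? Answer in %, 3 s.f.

4220 L/s = 4.22 m³/s.
45 µg/L = 0.045 mg/L.
Mass balance: 0.054·4.607 = 0.387·Cₑ + 4.22·0.045.
Cₑ = (0.2488 − 0.1899) / 0.387 = 0.1521 mg/L.
Required removal = 1 − 0.1521/4.57 = 96.67 %.

96.7 %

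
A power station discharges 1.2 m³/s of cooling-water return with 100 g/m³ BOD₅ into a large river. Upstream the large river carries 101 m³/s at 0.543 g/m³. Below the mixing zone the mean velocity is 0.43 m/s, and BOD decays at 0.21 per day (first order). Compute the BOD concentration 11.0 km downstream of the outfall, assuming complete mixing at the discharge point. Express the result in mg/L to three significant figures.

1.61 mg/L

After complete mixing, C₀ = (1.2·100 + 101·0.543) / 102.2 = 1.711 mg/L.
Travel time t = 1.1e+04 m / 0.43 m/s = 2.558e+04 s = 0.2961 d.
C = 1.711·exp(−0.21·0.2961) = 1.711·0.9397 = 1.608 mg/L.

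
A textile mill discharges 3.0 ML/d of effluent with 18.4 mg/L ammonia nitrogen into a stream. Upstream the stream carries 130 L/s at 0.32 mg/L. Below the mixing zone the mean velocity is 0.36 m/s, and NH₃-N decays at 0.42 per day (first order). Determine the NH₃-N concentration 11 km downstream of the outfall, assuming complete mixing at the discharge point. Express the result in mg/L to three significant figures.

3.56 mg/L

3.0 ML/d = 0.03472 m³/s.
130 L/s = 0.13 m³/s.
After complete mixing, C₀ = (0.03472·18.4 + 0.13·0.32) / 0.1647 = 4.131 mg/L.
Travel time t = 1.1e+04 m / 0.36 m/s = 3.056e+04 s = 0.3537 d.
C = 4.131·exp(−0.42·0.3537) = 4.131·0.862 = 3.561 mg/L.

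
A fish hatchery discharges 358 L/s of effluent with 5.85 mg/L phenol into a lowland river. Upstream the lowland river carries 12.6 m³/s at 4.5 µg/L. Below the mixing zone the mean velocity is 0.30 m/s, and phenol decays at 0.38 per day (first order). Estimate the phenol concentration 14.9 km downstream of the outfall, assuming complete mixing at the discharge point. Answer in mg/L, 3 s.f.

0.133 mg/L

358 L/s = 0.358 m³/s.
4.5 µg/L = 0.0045 mg/L.
After complete mixing, C₀ = (0.358·5.85 + 12.6·0.0045) / 12.96 = 0.166 mg/L.
Travel time t = 1.49e+04 m / 0.30 m/s = 4.967e+04 s = 0.5748 d.
C = 0.166·exp(−0.38·0.5748) = 0.166·0.8038 = 0.1334 mg/L.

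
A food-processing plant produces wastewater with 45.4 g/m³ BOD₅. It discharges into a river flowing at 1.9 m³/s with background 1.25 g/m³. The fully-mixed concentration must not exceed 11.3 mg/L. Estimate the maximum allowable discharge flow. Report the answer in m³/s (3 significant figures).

Mass balance at complete mixing: C_std·(Q_w + Q_r) = Q_w·C_e + Q_r·C_b.
Rearranging, Q_w = Q_r·(C_std − C_b)/(C_e − C_std) = 1.9·(11.3 − 1.25) / (45.4 − 11.3) = 0.56 m³/s.

0.560 m³/s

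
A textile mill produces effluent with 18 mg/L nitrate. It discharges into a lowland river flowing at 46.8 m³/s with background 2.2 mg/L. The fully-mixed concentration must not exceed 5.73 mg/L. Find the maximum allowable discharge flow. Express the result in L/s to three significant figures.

Mass balance at complete mixing: C_std·(Q_w + Q_r) = Q_w·C_e + Q_r·C_b.
Rearranging, Q_w = Q_r·(C_std − C_b)/(C_e − C_std) = 46.8·(5.73 − 2.2) / (18 − 5.73) = 13.46 m³/s.
= 1.346e+04 L/s.

13500 L/s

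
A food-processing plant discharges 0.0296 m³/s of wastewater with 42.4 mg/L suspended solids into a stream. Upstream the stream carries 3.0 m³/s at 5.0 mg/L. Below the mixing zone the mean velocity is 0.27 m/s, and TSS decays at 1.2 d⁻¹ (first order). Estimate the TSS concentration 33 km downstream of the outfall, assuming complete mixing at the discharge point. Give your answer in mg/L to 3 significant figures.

After complete mixing, C₀ = (0.0296·42.4 + 3·5) / 3.03 = 5.365 mg/L.
Travel time t = 3.3e+04 m / 0.27 m/s = 1.222e+05 s = 1.415 d.
C = 5.365·exp(−1.2·1.415) = 5.365·0.1831 = 0.9826 mg/L.

0.983 mg/L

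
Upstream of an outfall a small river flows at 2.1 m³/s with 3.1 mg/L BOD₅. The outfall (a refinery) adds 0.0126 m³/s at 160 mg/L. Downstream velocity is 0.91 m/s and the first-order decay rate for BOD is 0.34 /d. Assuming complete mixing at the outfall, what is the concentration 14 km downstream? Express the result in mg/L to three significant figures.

3.80 mg/L

After complete mixing, C₀ = (0.0126·160 + 2.1·3.1) / 2.113 = 4.036 mg/L.
Travel time t = 1.4e+04 m / 0.91 m/s = 1.538e+04 s = 0.1781 d.
C = 4.036·exp(−0.34·0.1781) = 4.036·0.9413 = 3.799 mg/L.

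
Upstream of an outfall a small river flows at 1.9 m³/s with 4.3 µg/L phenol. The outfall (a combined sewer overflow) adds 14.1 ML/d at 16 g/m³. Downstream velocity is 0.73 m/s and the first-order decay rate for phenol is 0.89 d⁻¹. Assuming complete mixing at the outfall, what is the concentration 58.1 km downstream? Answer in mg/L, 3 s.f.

14.1 ML/d = 0.1632 m³/s.
4.3 µg/L = 0.0043 mg/L.
After complete mixing, C₀ = (0.1632·16 + 1.9·0.0043) / 2.063 = 1.27 mg/L.
Travel time t = 5.81e+04 m / 0.73 m/s = 7.959e+04 s = 0.9212 d.
C = 1.27·exp(−0.89·0.9212) = 1.27·0.4405 = 0.5592 mg/L.

0.559 mg/L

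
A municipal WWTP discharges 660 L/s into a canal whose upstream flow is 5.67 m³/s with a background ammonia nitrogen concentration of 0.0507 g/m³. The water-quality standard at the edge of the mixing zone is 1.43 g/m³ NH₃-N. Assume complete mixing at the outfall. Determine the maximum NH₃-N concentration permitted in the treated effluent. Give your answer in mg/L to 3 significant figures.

660 L/s = 0.66 m³/s.
Mass balance: 1.43·6.33 = 0.66·Cₑ + 5.67·0.0507.
Cₑ = (9.052 − 0.2875) / 0.66 = 13.28 mg/L.

13.3 mg/L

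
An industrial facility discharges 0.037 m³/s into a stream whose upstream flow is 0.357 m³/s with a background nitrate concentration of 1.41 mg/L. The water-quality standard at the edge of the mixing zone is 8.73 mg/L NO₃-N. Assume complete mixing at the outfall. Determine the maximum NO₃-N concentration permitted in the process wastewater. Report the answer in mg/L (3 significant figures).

79.4 mg/L

Mass balance: 8.73·0.394 = 0.037·Cₑ + 0.357·1.41.
Cₑ = (3.44 − 0.5034) / 0.037 = 79.36 mg/L.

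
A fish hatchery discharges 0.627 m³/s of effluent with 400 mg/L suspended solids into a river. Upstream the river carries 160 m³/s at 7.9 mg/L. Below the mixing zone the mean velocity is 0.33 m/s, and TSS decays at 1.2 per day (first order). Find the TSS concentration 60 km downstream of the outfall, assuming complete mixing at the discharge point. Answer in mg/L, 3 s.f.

0.755 mg/L

After complete mixing, C₀ = (0.627·400 + 160·7.9) / 160.6 = 9.431 mg/L.
Travel time t = 6e+04 m / 0.33 m/s = 1.818e+05 s = 2.104 d.
C = 9.431·exp(−1.2·2.104) = 9.431·0.08004 = 0.7548 mg/L.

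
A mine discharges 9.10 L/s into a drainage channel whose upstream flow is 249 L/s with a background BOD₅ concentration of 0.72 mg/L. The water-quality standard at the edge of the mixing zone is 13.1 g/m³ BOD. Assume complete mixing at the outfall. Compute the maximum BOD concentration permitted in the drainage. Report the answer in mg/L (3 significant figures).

352 mg/L

9.10 L/s = 0.0091 m³/s.
249 L/s = 0.249 m³/s.
Mass balance: 13.1·0.2581 = 0.0091·Cₑ + 0.249·0.72.
Cₑ = (3.381 − 0.1793) / 0.0091 = 351.8 mg/L.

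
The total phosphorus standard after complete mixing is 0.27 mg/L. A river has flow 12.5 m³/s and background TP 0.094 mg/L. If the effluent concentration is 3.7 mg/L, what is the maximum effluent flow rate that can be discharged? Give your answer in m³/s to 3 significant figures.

0.641 m³/s

Mass balance at complete mixing: C_std·(Q_w + Q_r) = Q_w·C_e + Q_r·C_b.
Rearranging, Q_w = Q_r·(C_std − C_b)/(C_e − C_std) = 12.5·(0.27 − 0.094) / (3.7 − 0.27) = 0.6414 m³/s.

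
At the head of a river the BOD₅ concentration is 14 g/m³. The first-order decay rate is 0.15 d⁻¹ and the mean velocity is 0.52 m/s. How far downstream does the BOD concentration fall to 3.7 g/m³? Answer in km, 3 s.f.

From C = C₀·e^(−kt), t = ln(C₀/C)/k = ln(14/3.7)/0.15 = 1.331/0.15 = 8.871 d.
Distance = v·t = 0.52 m/s × 7.665e+05 s = 3.986e+05 m = 398.6 km.

399 km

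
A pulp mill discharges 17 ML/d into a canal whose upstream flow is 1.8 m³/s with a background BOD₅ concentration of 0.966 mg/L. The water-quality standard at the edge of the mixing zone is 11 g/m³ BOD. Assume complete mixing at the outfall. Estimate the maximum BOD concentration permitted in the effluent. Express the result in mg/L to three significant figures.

17 ML/d = 0.1968 m³/s.
Mass balance: 11·1.997 = 0.1968·Cₑ + 1.8·0.966.
Cₑ = (21.96 − 1.739) / 0.1968 = 102.8 mg/L.

103 mg/L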